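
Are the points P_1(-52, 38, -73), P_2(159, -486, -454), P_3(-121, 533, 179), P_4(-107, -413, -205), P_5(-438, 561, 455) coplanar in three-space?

No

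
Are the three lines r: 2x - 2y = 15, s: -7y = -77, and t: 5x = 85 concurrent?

No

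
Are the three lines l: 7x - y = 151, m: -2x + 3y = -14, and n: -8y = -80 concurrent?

Lines aᵢx + bᵢy = cᵢ with pairwise distinct directions are concurrent exactly when det[aᵢ bᵢ cᵢ] = 0.
Here the determinant is 112.
Nonzero, so no common point exists.

No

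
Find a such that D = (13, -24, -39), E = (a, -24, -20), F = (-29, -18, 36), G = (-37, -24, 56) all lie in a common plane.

3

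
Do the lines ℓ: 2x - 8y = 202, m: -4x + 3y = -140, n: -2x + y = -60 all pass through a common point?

Intersecting ℓ and m: solving the 2×2 system gives (x, y) = (257/13, -264/13).
Substitute into n: (-2)(257/13) + (1)(-264/13) = -778/13.
But n requires -60 ≠ -778/13, so the three lines have no common point.

No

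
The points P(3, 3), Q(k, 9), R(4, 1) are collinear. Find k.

0

Collinearity: (Q − P) must be parallel to (R − P) = (1, -2).
Cross-multiplying the components: (k − 3)·(-2) = (6)·(1).
Solving gives k = 0.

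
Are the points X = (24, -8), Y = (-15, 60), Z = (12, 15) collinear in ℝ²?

XY = (-39, 68), XZ = (-12, 23).
Twice the signed area of △XYZ is (-39)(23) − (68)(-12) = -81.
The area is nonzero, so the three points are not collinear.

No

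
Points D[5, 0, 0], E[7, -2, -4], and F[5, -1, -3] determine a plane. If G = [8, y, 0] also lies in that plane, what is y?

A normal to the plane is n = DE × DF = (2, 6, -2).
G lies in the plane iff n · DG = 0.
This gives (6)y + (6) = 0, so y = -1.

-1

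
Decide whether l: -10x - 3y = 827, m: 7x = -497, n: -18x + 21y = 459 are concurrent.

Yes

Intersecting l and m: solving the 2×2 system gives (x, y) = (-71, -39).
Substitute into n: (-18)(-71) + (21)(-39) = 459.
This equals 459, so (-71, -39) lies on all three lines and they are concurrent.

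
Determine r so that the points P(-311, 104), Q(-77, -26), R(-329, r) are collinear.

Collinearity: (R − P) must be parallel to (Q − P) = (234, -130).
Cross-multiplying the components: (r − 104)·(234) = (-18)·(-130).
Solving gives r = 114.

114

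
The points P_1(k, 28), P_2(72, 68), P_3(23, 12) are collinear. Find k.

Collinearity: (P_1 − P_2) must be parallel to (P_3 − P_2) = (-49, -56).
Cross-multiplying the components: (k − 72)·(-56) = (-40)·(-49).
Solving gives k = 37.

37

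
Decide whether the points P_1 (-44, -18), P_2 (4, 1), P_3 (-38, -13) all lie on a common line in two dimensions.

No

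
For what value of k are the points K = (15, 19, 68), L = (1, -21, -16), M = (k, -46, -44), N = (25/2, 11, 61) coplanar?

Normal to plane KLN: n = (-392, 112, 12); plane equation n·P = -2936.
Requiring n·M = -2936: (-392)k + (-5680) = -2936.
So k = -7.

-7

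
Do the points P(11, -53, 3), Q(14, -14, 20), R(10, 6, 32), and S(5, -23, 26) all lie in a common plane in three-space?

No

With P as base: PQ = (3, 39, 17), PR = (-1, 59, 29), PS = (-6, 30, 23).
PR × PS = (487, -151, 324).
PQ · (PR × PS) = 1080.
Since 1080 ≠ 0, the four points are not coplanar.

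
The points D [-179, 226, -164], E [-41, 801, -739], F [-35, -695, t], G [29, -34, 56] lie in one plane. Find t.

Normal to plane DEG: n = (-23000, -149960, -155480); plane equation n·P = -4275240.
Requiring n·F = -4275240: (-155480)t + (105027200) = -4275240.
So t = 703.

703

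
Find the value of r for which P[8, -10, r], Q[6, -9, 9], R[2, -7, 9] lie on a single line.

9

Direction QR = (-4, 2, 0). From the x-coordinate of P, the parameter along the line is τ = (8 − 6)/(-4) = -1/2.
Then r = 9 + (-1/2)·(0) = 9.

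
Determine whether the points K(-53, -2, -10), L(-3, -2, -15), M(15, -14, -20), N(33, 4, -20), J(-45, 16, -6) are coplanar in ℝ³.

The plane through K, L, M has normal n = KL × KM = (-60, 160, -600) and equation n·P = 8860.
Checking the remaining points: n·N = 10660, n·J = 8860.
Since n·N = 10660 ≠ 8860, N is off the plane and the points are not all coplanar.

No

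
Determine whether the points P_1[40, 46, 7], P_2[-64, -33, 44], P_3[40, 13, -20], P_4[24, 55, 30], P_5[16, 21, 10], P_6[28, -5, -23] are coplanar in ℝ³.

The plane through P_1, P_2, P_3 has normal n = P_1P_2 × P_1P_3 = (3354, -2808, 3432) and equation n·P = 29016.
Checking the remaining points: n·P_4 = 29016, n·P_5 = 29016, n·P_6 = 29016.
All equal 29016, so all 6 points lie in one plane.

Yes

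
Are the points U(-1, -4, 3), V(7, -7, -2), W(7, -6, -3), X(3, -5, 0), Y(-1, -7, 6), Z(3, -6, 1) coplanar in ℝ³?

Yes

The plane through U, V, W has normal n = UV × UW = (8, 8, 8) and equation n·P = -16.
Checking the remaining points: n·X = -16, n·Y = -16, n·Z = -16.
All equal -16, so all 6 points lie in one plane.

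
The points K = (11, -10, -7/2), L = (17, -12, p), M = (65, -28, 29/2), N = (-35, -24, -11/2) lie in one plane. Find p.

Normal to plane KMN: n = (288, -720, -1584); plane equation n·P = 15912.
Requiring n·L = 15912: (-1584)p + (13536) = 15912.
So p = -3/2.

-3/2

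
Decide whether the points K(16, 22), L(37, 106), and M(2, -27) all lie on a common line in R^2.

No

KL = (21, 84), KM = (-14, -49).
Twice the signed area of △KLM is (21)(-49) − (84)(-14) = 147.
The area is nonzero, so the three points are not collinear.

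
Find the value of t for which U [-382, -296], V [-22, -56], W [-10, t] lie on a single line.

-48

The three points are collinear iff det[UV; UW] = 0.
This determinant is linear in t: (360)t + (17280) = 0, so t = -48.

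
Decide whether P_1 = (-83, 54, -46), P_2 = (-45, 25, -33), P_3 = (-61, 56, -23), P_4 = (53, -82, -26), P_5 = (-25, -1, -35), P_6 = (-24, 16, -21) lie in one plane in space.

The plane through P_1, P_2, P_3 has normal n = P_1P_2 × P_1P_3 = (-693, -588, 714) and equation n·P = -7077.
Checking the remaining points: n·P_4 = -7077, n·P_5 = -7077, n·P_6 = -7770.
Since n·P_6 = -7770 ≠ -7077, P_6 is off the plane and the points are not all coplanar.

No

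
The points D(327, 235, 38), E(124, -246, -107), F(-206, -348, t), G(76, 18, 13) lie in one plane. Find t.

The points are coplanar iff DE · (DF × DG) = 0.
Expanding, this is linear in t: (76680)t + (4984200) = 0.
So t = -65.

-65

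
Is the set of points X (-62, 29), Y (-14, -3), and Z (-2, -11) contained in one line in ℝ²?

XY = (48, -32), XZ = (60, -40).
Twice the signed area of △XYZ is (48)(-40) − (-32)(60) = 0.
The triangle is degenerate (zero area), so the points are collinear.

Yes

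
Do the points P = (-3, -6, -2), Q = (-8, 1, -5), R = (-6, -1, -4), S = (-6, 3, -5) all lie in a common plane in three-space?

A normal to the plane through P, Q, R is n = PQ × PR = (1, -1, -4).
The plane has equation n·X = 11. For S: n·S = 11.
Equal, so S lies in the plane and all four are coplanar.

Yes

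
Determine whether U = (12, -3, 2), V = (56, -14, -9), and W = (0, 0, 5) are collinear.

UV = (44, -11, -11), UW = (-12, 3, 3).
Each component of UW is -3/11 times the corresponding component of UV, so UW = -3/11·UV and the points are collinear.

Yes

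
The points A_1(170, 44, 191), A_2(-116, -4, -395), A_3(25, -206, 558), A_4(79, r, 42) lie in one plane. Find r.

16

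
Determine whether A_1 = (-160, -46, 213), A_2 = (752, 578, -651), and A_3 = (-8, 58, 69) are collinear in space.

A_1A_2 = (912, 624, -864), A_1A_3 = (152, 104, -144).
Each component of A_1A_3 is 1/6 times the corresponding component of A_1A_2, so A_1A_3 = 1/6·A_1A_2 and the points are collinear.

Yes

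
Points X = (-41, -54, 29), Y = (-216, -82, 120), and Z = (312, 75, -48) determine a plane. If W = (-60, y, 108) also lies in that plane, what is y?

A normal to the plane is n = XY × XZ = (-9583, 18648, -12691).
W lies in the plane iff n · XW = 0.
This gives (18648)y + (186480) = 0, so y = -10.

-10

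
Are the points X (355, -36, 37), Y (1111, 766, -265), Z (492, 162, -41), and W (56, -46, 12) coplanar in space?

The four points are coplanar iff the 3×3 determinant with rows XY, XZ, XW is zero.
Rows: (756, 802, -302), (137, 198, -78), (-299, -10, -25).
Expanding along the first row: (756)(-5730) − (802)(-26747) + (-302)(57832) = -346050.
Nonzero ⇒ not coplanar.

No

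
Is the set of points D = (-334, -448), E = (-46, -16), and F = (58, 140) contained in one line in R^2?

DE = (288, 432), DF = (392, 588).
det[DE; DF] = (288)(588) − (432)(392) = 0.
The determinant is zero, so the points are collinear.

Yes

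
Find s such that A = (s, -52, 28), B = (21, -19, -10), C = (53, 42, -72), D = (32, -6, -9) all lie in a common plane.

5

Coplanarity ⇔ det[AB; AC; AD] = 0.
Expanding, this is linear in s: (-867)s + (4335) = 0.
So s = 5.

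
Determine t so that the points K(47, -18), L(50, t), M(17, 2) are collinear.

-20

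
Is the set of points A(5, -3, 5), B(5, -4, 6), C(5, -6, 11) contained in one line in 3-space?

No

AB = (0, -1, 1), AC = (0, -3, 6).
Comparing components 2 and 3: (-1)(6) − (1)(-3) = -3 ≠ 0, so AB and AC are not parallel and the points are not collinear.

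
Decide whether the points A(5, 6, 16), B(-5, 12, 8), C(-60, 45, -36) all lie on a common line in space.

Yes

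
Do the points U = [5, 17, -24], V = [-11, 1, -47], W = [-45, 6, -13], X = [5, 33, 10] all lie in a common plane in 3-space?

Yes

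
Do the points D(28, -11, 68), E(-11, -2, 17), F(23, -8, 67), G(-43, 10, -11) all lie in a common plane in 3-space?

The four points are coplanar iff the 3×3 determinant with rows DE, DF, DG is zero.
Rows: (-39, 9, -51), (-5, 3, -1), (-71, 21, -79).
Expanding along the first row: (-39)(-216) − (9)(324) + (-51)(108) = 0.
Zero determinant ⇒ coplanar.

Yes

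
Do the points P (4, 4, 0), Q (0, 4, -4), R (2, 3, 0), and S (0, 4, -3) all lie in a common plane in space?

A normal to the plane through P, Q, R is n = PQ × PR = (-4, 8, 4).
The plane has equation n·X = 16. For S: n·S = 20.
20 ≠ 16, so S is off the plane.

No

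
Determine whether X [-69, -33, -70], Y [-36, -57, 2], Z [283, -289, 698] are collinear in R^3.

Yes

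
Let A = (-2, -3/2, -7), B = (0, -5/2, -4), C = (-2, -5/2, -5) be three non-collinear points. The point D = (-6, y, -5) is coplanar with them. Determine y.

Coplanarity requires AB · (AC × AD) = 0.
AB = (2, -1, 3), AC = (0, -1, 2); the triple product is linear in y with coefficient -4 and constant term -14.
Setting it to zero: y = -7/2.

-7/2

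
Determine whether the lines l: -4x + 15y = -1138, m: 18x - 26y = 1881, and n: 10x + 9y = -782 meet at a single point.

No

The three lines meet at one point iff the augmented coefficient matrix [aᵢ bᵢ cᵢ] has rank < 3, i.e. its determinant vanishes.
Here the determinant is -558.
Nonzero, so no common point exists.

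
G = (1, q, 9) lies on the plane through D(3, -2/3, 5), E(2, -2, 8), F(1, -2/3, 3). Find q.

-8/3

A normal to the plane is n = DE × DF = (8/3, -8, -8/3).
G lies in the plane iff n · DG = 0.
This gives (-8)q + (-64/3) = 0, so q = -8/3.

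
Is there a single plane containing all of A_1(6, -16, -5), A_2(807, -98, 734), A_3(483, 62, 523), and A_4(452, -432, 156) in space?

No

A normal to the plane through A_1, A_2, A_3 is n = A_1A_2 × A_1A_3 = (-100938, -70425, 101592).
The plane has equation n·P = 13212. For A_4: n·A_4 = 647976.
647976 ≠ 13212, so A_4 is off the plane.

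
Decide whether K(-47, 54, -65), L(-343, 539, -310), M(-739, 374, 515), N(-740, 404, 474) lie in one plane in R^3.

Yes

The four points are coplanar iff the 3×3 determinant with rows KL, KM, KN is zero.
Rows: (-296, 485, -245), (-692, 320, 580), (-693, 350, 539).
Expanding along the first row: (-296)(-30520) − (485)(28952) + (-245)(-20440) = 0.
Zero determinant ⇒ coplanar.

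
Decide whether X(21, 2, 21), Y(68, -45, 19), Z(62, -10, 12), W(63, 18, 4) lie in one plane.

The four points are coplanar iff the 3×3 determinant with rows XY, XZ, XW is zero.
Rows: (47, -47, -2), (41, -12, -9), (42, 16, -17).
Expanding along the first row: (47)(348) − (-47)(-319) + (-2)(1160) = -957.
Nonzero ⇒ not coplanar.

No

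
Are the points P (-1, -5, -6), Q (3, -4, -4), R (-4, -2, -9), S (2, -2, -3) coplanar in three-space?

No

A normal to the plane through P, Q, R is n = PQ × PR = (-9, 6, 15).
The plane has equation n·X = -111. For S: n·S = -75.
-75 ≠ -111, so S is off the plane.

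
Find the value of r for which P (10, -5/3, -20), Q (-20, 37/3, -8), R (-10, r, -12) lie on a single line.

23/3

Collinearity requires PQ × PR = 0; each component is linear in r.
The x-component gives (-12)r + (92) = 0, so r = 23/3.
The remaining components then also vanish.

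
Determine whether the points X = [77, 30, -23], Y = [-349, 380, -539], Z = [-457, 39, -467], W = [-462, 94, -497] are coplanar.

With X as base: XY = (-426, 350, -516), XZ = (-534, 9, -444), XW = (-539, 64, -474).
XZ × XW = (24150, -13800, -29325).
XY · (XZ × XW) = 13800.
Since 13800 ≠ 0, the four points are not coplanar.

No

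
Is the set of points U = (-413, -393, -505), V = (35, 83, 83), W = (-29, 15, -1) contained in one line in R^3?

UV = (448, 476, 588), UW = (384, 408, 504).
UV × UW = (0, 0, 0).
The cross product vanishes, so the three points are collinear.

Yes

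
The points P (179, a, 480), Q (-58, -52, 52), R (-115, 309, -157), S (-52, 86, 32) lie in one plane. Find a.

Coplanarity ⇔ det[PQ; PR; PS] = 0.
Expanding, this is linear in a: (2394)a + (-706230) = 0.
So a = 295.

295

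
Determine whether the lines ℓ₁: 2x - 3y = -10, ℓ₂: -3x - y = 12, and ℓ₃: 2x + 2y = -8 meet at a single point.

No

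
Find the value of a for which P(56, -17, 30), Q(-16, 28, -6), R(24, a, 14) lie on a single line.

Collinearity requires PQ × PR = 0; each component is linear in a.
The x-component gives (36)a + (-108) = 0, so a = 3.
The remaining components then also vanish.

3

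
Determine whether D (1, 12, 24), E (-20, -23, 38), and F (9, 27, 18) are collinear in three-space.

DE = (-21, -35, 14), DF = (8, 15, -6).
Comparing components 3 and 1: (14)(8) − (-21)(-6) = -14 ≠ 0, so DE and DF are not parallel and the points are not collinear.

No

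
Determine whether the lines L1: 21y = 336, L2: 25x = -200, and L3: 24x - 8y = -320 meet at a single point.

Intersecting L1 and L2: solving the 2×2 system gives (x, y) = (-8, 16).
Substitute into L3: (24)(-8) + (-8)(16) = -320.
This equals -320, so (-8, 16) lies on all three lines and they are concurrent.

Yes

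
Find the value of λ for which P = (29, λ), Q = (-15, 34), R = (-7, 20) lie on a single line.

Collinearity: (P − Q) must be parallel to (R − Q) = (8, -14).
Cross-multiplying the components: (λ − 34)·(8) = (44)·(-14).
Solving gives λ = -43.

-43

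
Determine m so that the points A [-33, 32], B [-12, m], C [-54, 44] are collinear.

The three points are collinear iff det[AB; AC] = 0.
This determinant is linear in m: (21)m + (-420) = 0, so m = 20.

20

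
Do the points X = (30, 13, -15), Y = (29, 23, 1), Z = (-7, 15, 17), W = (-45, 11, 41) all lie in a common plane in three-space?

With X as base: XY = (-1, 10, 16), XZ = (-37, 2, 32), XW = (-75, -2, 56).
XZ × XW = (176, -328, 224).
XY · (XZ × XW) = 128.
Since 128 ≠ 0, the four points are not coplanar.

No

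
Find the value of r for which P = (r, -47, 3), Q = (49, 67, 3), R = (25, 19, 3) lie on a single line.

-8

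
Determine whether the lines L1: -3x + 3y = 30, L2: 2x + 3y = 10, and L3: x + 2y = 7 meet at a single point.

Intersecting L1 and L2: solving the 2×2 system gives (x, y) = (-4, 6).
Substitute into L3: (1)(-4) + (2)(6) = 8.
But L3 requires 7 ≠ 8, so the three lines have no common point.

No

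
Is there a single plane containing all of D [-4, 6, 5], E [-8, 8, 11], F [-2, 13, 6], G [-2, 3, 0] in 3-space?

A normal to the plane through D, E, F is n = DE × DF = (-40, 16, -32).
The plane has equation n·P = 96. For G: n·G = 128.
128 ≠ 96, so G is off the plane.

No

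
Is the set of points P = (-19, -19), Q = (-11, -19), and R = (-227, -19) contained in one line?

PQ = (8, 0), PR = (-208, 0).
Twice the signed area of △PQR is (8)(0) − (0)(-208) = 0.
The triangle is degenerate (zero area), so the points are collinear.

Yes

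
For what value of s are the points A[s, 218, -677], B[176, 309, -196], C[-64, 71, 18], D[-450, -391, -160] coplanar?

Coplanarity ⇔ det[AB; AC; AD] = 0.
Expanding, this is linear in s: (-141232)s + (22597120) = 0.
So s = 160.

160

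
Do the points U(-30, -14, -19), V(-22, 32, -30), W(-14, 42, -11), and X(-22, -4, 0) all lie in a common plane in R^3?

Yes

The four points are coplanar iff the 3×3 determinant with rows UV, UW, UX is zero.
Rows: (8, 46, -11), (16, 56, 8), (8, 10, 19).
Expanding along the first row: (8)(984) − (46)(240) + (-11)(-288) = 0.
Zero determinant ⇒ coplanar.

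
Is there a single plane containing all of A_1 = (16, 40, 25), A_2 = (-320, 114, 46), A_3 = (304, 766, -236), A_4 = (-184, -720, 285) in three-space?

Yes

The four points are coplanar iff the 3×3 determinant with rows A_1A_2, A_1A_3, A_1A_4 is zero.
Rows: (-336, 74, 21), (288, 726, -261), (-200, -760, 260).
Expanding along the first row: (-336)(-9600) − (74)(22680) + (21)(-73680) = 0.
Zero determinant ⇒ coplanar.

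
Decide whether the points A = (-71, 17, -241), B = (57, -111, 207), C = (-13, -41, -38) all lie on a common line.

Yes

AB = (128, -128, 448), AC = (58, -58, 203).
Each component of AC is 29/64 times the corresponding component of AB, so AC = 29/64·AB and the points are collinear.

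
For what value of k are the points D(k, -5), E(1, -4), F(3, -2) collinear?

The three points are collinear iff det[DE; DF] = 0.
This determinant is linear in k: (-2)k + (0) = 0, so k = 0.

0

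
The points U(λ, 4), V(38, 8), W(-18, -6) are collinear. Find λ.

The three points are collinear iff det[UV; UW] = 0.
This determinant is linear in λ: (14)λ + (-308) = 0, so λ = 22.

22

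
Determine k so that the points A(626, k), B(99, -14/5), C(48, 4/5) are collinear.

-40

The three points are collinear iff det[AB; AC] = 0.
This determinant is linear in k: (-51)k + (-2040) = 0, so k = -40.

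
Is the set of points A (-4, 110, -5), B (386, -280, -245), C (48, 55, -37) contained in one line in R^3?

No

AB = (390, -390, -240), AC = (52, -55, -32).
AB × AC = (-720, 0, -1170).
The cross product is nonzero, so the points do not lie on one line.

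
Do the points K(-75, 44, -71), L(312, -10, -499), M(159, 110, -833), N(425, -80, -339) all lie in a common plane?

The four points are coplanar iff the 3×3 determinant with rows KL, KM, KN is zero.
Rows: (387, -54, -428), (234, 66, -762), (500, -124, -268).
Expanding along the first row: (387)(-112176) − (-54)(318288) + (-428)(-62016) = 318288.
Nonzero ⇒ not coplanar.

No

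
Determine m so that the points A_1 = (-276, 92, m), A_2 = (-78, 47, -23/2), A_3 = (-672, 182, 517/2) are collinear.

Direction A_2A_3 = (-594, 135, 270). From the x-coordinate of A_1, the parameter along the line is τ = (-276 − (-78))/(-594) = 1/3.
Then m = (-23/2) + 1/3·(270) = 157/2.

157/2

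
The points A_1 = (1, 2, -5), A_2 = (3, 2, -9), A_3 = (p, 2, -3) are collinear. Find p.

Collinearity requires A_1A_2 × A_1A_3 = 0; each component is linear in p.
The y-component gives (-4)p + (0) = 0, so p = 0.
The remaining components then also vanish.

0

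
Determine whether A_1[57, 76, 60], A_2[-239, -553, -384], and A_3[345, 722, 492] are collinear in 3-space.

No

A_1A_2 = (-296, -629, -444), A_1A_3 = (288, 646, 432).
Comparing components 2 and 3: (-629)(432) − (-444)(646) = 15096 ≠ 0, so A_1A_2 and A_1A_3 are not parallel and the points are not collinear.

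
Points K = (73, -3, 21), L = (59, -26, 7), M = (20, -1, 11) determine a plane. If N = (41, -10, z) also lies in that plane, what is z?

The plane through K, L, M has equation 258x + 602y − 1247z = -9159.
Substituting N: (-1247)z + (4558) = -9159, so z = 11.

11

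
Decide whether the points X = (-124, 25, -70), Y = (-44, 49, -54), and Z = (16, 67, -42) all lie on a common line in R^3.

XY = (80, 24, 16), XZ = (140, 42, 28).
Each component of XZ is 7/4 times the corresponding component of XY, so XZ = 7/4·XY and the points are collinear.

Yes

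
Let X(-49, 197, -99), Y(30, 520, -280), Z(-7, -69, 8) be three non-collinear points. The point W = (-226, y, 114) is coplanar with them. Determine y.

-112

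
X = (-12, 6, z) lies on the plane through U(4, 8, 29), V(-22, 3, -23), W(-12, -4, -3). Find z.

-3

The plane through U, V, W has equation −464x + 232z = 4872.
Substituting X: (232)z + (5568) = 4872, so z = -3.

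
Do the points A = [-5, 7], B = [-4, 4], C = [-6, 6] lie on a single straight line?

AB = (1, -3), AC = (-1, -1).
If collinear, AC would be a scalar multiple of AB. But (1)·(-1) ≠ (-3)·(-1) (difference -4), so they are not parallel; the points are not collinear.

No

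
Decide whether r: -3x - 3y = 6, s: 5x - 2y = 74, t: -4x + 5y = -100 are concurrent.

Yes

Lines aᵢx + bᵢy = cᵢ with pairwise distinct directions are concurrent exactly when det[aᵢ bᵢ cᵢ] = 0.
Here the determinant is 0.
It vanishes, so the lines are concurrent at (10, -12).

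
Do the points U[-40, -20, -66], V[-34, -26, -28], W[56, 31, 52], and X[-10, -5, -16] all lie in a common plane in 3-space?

The four points are coplanar iff the 3×3 determinant with rows UV, UW, UX is zero.
Rows: (6, -6, 38), (96, 51, 118), (30, 15, 50).
Expanding along the first row: (6)(780) − (-6)(1260) + (38)(-90) = 8820.
Nonzero ⇒ not coplanar.

No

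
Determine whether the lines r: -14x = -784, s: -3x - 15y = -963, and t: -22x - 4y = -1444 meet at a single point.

Lines aᵢx + bᵢy = cᵢ with pairwise distinct directions are concurrent exactly when det[aᵢ bᵢ cᵢ] = 0.
Here the determinant is 0.
It vanishes, so the lines are concurrent at (56, 53).

Yes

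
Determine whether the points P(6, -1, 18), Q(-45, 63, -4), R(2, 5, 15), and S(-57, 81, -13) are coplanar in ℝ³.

Yes

The four points are coplanar iff the 3×3 determinant with rows PQ, PR, PS is zero.
Rows: (-51, 64, -22), (-4, 6, -3), (-63, 82, -31).
Expanding along the first row: (-51)(60) − (64)(-65) + (-22)(50) = 0.
Zero determinant ⇒ coplanar.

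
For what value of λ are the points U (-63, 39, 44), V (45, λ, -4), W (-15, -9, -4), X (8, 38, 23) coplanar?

The points are coplanar iff UV · (UW × UX) = 0.
Expanding, this is linear in λ: (-2400)λ + (36000) = 0.
So λ = 15.

15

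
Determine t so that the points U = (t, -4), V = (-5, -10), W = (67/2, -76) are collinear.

The three points are collinear iff det[UV; UW] = 0.
This determinant is linear in t: (66)t + (561) = 0, so t = -17/2.

-17/2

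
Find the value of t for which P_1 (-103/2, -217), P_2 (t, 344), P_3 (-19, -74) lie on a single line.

The three points are collinear iff det[P_1P_2; P_1P_3] = 0.
This determinant is linear in t: (143)t + (-10868) = 0, so t = 76.

76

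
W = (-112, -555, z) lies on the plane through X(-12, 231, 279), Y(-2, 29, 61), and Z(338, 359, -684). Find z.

The plane through X, Y, Z has equation 222430x − 66670y + 71980z = 2012490.
Substituting W: (71980)z + (12089690) = 2012490, so z = -140.

-140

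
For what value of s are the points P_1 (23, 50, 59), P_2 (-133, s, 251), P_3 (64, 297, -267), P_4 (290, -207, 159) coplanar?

Normal to plane P_1P_3P_4: n = (-59082, -91142, -76486); plane equation n·P = -10428660.
Requiring n·P_2 = -10428660: (-91142)s + (-11340080) = -10428660.
So s = -10.

-10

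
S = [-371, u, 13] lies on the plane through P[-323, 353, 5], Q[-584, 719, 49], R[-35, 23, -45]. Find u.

Coplanarity requires PQ · (PR × PS) = 0.
PQ = (-261, 366, 44), PR = (288, -330, -50); the triple product is linear in u with coefficient -378 and constant term 160650.
Setting it to zero: u = 425.

425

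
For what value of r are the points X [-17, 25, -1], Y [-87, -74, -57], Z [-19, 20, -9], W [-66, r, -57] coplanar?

-50

Normal to plane XYZ: n = (512, -448, 152); plane equation n·P = -20056.
Requiring n·W = -20056: (-448)r + (-42456) = -20056.
So r = -50.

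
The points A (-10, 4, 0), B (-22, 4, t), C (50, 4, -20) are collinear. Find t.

Collinearity requires AB × AC = 0; each component is linear in t.
The y-component gives (60)t + (-240) = 0, so t = 4.
The remaining components then also vanish.

4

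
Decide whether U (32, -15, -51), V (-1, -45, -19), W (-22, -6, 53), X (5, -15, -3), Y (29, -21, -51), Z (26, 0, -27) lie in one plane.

The plane through U, V, W has normal n = UV × UW = (-3408, 1704, -1917) and equation n·P = -36849.
Checking the remaining points: n·X = -36849, n·Y = -36849, n·Z = -36849.
All equal -36849, so all 6 points lie in one plane.

Yes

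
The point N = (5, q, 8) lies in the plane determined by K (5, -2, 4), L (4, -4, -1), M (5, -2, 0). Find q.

Coplanarity requires KL · (KM × KN) = 0.
KL = (-1, -2, -5), KM = (0, 0, -4); the triple product is linear in q with coefficient -4 and constant term -8.
Setting it to zero: q = -2.

-2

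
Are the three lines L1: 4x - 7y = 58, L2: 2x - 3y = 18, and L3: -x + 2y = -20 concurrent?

Yes

Lines aᵢx + bᵢy = cᵢ with pairwise distinct directions are concurrent exactly when det[aᵢ bᵢ cᵢ] = 0.
Here the determinant is 0.
It vanishes, so the lines are concurrent at (-24, -22).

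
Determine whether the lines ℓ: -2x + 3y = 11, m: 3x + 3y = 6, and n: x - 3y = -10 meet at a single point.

Yes

Intersecting ℓ and m: solving the 2×2 system gives (x, y) = (-1, 3).
Substitute into n: (1)(-1) + (-3)(3) = -10.
This equals -10, so (-1, 3) lies on all three lines and they are concurrent.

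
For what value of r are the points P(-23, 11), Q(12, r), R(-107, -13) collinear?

21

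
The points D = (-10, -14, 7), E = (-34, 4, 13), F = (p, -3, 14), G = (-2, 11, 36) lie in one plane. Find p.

Coplanarity ⇔ det[DE; DF; DG] = 0.
Expanding, this is linear in p: (-372)p + (-6696) = 0.
So p = -18.

-18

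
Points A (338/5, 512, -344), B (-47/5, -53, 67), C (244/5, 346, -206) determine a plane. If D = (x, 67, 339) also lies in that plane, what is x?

433/5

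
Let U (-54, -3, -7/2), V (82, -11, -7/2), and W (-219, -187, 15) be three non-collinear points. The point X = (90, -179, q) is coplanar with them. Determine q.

25/2

Coplanarity requires UV · (UW × UX) = 0.
UV = (136, -8, 0), UW = (-165, -184, 37/2); the triple product is linear in q with coefficient -26344 and constant term 329300.
Setting it to zero: q = 25/2.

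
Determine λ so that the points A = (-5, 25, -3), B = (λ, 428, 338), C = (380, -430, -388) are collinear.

Direction AC = (385, -455, -385). From the y-coordinate of B, the parameter along the line is τ = (428 − 25)/(-455) = -31/35.
Then λ = (-5) + (-31/35)·(385) = -346.

-346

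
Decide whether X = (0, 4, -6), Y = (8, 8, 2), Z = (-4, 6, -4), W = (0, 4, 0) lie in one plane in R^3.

No

A normal to the plane through X, Y, Z is n = XY × XZ = (-8, -48, 32).
The plane has equation n·P = -384. For W: n·W = -192.
-192 ≠ -384, so W is off the plane.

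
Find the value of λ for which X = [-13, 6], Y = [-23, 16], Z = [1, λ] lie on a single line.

-8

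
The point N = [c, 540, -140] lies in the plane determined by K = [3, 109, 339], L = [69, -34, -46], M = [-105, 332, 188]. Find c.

-207

The plane through K, L, M has equation 107448x + 51546y − 726z = 5694744.
Substituting N: (107448)c + (27936480) = 5694744, so c = -207.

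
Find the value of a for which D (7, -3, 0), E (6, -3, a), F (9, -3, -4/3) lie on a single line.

2/3

Direction DF = (2, 0, -4/3). From the x-coordinate of E, the parameter along the line is τ = (6 − 7)/2 = -1/2.
Then a = 0 + (-1/2)·(-4/3) = 2/3.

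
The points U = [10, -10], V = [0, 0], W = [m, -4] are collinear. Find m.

4

Collinearity: (W − U) must be parallel to (V − U) = (-10, 10).
Cross-multiplying the components: (m − 10)·(10) = (6)·(-10).
Solving gives m = 4.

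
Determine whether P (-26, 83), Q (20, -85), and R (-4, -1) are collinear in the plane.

No

PQ = (46, -168), PR = (22, -84).
det[PQ; PR] = (46)(-84) − (-168)(22) = -168.
The determinant is nonzero, so they are not collinear.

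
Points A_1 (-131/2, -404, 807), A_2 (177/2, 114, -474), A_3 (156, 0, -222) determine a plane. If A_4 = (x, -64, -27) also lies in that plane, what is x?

25/2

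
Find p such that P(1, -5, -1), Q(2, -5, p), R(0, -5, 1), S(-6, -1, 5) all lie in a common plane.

-3

Coplanarity ⇔ det[PQ; PR; PS] = 0.
Expanding, this is linear in p: (-4)p + (-12) = 0.
So p = -3.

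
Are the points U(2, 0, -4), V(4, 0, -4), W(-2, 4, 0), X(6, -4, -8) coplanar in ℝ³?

Yes

With U as base: UV = (2, 0, 0), UW = (-4, 4, 4), UX = (4, -4, -4).
UW × UX = (0, 0, 0).
UV · (UW × UX) = 0.
The scalar triple product vanishes, so the four points are coplanar.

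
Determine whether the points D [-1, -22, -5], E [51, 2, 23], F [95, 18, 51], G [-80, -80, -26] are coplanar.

Yes

The four points are coplanar iff the 3×3 determinant with rows DE, DF, DG is zero.
Rows: (52, 24, 28), (96, 40, 56), (-79, -58, -21).
Expanding along the first row: (52)(2408) − (24)(2408) + (28)(-2408) = 0.
Zero determinant ⇒ coplanar.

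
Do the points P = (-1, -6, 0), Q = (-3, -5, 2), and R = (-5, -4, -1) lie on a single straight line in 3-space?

No

PQ = (-2, 1, 2), PR = (-4, 2, -1).
Comparing components 2 and 3: (1)(-1) − (2)(2) = -5 ≠ 0, so PQ and PR are not parallel and the points are not collinear.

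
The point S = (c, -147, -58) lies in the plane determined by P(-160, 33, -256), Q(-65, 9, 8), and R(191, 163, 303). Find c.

A normal to the plane is n = PQ × PR = (-47736, 39559, 20774).
S lies in the plane iff n · PS = 0.
This gives (-47736)c + (-10645128) = 0, so c = -223.

-223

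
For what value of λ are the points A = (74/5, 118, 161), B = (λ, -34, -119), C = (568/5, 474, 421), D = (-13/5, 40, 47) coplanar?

-74/5

Coplanarity ⇔ det[AB; AC; AD] = 0.
Expanding, this is linear in λ: (-20304)λ + (-1502496/5) = 0.
So λ = -74/5.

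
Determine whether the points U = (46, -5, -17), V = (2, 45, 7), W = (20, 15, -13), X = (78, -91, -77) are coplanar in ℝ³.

A normal to the plane through U, V, W is n = UV × UW = (-280, -448, 420).
The plane has equation n·P = -17780. For X: n·X = -13412.
-13412 ≠ -17780, so X is off the plane.

No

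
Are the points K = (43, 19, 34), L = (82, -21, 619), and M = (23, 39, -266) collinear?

No

KL = (39, -40, 585), KM = (-20, 20, -300).
KL × KM = (300, 0, -20).
The cross product is nonzero, so the points do not lie on one line.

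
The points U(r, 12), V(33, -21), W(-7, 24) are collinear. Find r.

Collinearity: (U − V) must be parallel to (W − V) = (-40, 45).
Cross-multiplying the components: (r − 33)·(45) = (33)·(-40).
Solving gives r = 11/3.

11/3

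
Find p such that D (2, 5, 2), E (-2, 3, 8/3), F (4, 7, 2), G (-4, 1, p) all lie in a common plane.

Normal to plane DEF: n = (-4/3, 4/3, -4); plane equation n·P = -4.
Requiring n·G = -4: (-4)p + (20/3) = -4.
So p = 8/3.

8/3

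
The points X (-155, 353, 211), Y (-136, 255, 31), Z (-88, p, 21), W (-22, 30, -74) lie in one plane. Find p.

The points are coplanar iff XY · (XZ × XW) = 0.
Expanding, this is linear in p: (18525)p + (-3204825) = 0.
So p = 173.

173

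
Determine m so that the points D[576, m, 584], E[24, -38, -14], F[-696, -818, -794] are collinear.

560

Collinearity requires DE × DF = 0; each component is linear in m.
The x-component gives (780)m + (-436800) = 0, so m = 560.
The remaining components then also vanish.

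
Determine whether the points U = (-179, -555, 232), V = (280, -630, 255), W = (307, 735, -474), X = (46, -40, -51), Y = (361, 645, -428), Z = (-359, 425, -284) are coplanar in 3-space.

The plane through U, V, W has normal n = UV × UW = (23280, 335232, 628560) and equation n·P = -44394960.
Checking the remaining points: n·X = -44394960, n·Y = -44394960, n·Z = -44394960.
All equal -44394960, so all 6 points lie in one plane.

Yes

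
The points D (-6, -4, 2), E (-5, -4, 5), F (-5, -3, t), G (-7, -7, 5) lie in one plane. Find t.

3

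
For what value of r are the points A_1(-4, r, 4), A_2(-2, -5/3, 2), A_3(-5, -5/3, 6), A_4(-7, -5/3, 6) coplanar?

Coplanarity ⇔ det[A_1A_2; A_1A_3; A_1A_4] = 0.
Expanding, this is linear in r: (8)r + (40/3) = 0.
So r = -5/3.

-5/3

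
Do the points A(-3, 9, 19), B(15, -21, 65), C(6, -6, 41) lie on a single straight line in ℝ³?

No

AB = (18, -30, 46), AC = (9, -15, 22).
Comparing components 2 and 3: (-30)(22) − (46)(-15) = 30 ≠ 0, so AB and AC are not parallel and the points are not collinear.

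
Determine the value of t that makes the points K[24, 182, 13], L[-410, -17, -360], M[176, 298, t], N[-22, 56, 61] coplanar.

Coplanarity ⇔ det[KL; KM; KN] = 0.
Expanding, this is linear in t: (-45530)t + (4780650) = 0.
So t = 105.

105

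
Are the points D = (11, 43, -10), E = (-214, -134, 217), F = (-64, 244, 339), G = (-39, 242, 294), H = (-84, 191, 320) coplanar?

No

The plane through D, E, F has normal n = DE × DF = (-107400, 61500, -58500) and equation n·P = 2048100.
Checking the remaining points: n·G = 1872600, n·H = 2048100.
Since n·G = 1872600 ≠ 2048100, G is off the plane and the points are not all coplanar.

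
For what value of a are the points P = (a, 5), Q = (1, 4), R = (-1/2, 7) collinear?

The three points are collinear iff det[PQ; PR] = 0.
This determinant is linear in a: (-3)a + (3/2) = 0, so a = 1/2.

1/2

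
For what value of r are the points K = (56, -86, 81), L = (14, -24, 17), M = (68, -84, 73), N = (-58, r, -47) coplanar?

Normal to plane KLM: n = (-368, -1104, -828); plane equation n·P = 7268.
Requiring n·N = 7268: (-1104)r + (60260) = 7268.
So r = 48.

48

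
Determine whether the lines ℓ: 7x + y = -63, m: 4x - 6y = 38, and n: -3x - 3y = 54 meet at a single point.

No

The three lines meet at one point iff the augmented coefficient matrix [aᵢ bᵢ cᵢ] has rank < 3, i.e. its determinant vanishes.
Here the determinant is 90.
Nonzero, so no common point exists.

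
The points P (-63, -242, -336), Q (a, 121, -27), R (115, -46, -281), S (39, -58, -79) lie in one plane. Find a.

Normal to plane PRS: n = (40252, -40136, 12760); plane equation n·X = 2889676.
Requiring n·Q = 2889676: (40252)a + (-5200976) = 2889676.
So a = 201.

201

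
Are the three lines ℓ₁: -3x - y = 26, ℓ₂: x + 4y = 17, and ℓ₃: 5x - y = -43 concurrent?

Intersecting ℓ₁ and ℓ₂: solving the 2×2 system gives (x, y) = (-11, 7).
Substitute into ℓ₃: (5)(-11) + (-1)(7) = -62.
But ℓ₃ requires -43 ≠ -62, so the three lines have no common point.

No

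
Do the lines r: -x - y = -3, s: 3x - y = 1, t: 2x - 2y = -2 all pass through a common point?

Intersecting r and s: solving the 2×2 system gives (x, y) = (1, 2).
Substitute into t: (2)(1) + (-2)(2) = -2.
This equals -2, so (1, 2) lies on all three lines and they are concurrent.

Yes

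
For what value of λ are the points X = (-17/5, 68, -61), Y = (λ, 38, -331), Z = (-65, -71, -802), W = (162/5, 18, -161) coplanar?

-55

Coplanarity ⇔ det[XY; XZ; XW] = 0.
Expanding, this is linear in λ: (-23150)λ + (-1273250) = 0.
So λ = -55.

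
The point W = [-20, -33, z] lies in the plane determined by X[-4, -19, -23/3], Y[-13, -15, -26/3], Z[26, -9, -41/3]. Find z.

-1

The plane through X, Y, Z has equation −14x − 84y − 210z = 3262.
Substituting W: (-210)z + (3052) = 3262, so z = -1.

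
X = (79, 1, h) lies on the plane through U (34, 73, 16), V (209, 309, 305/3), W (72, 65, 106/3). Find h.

The plane through U, V, W has equation 5248x − 128y − 10368z = 3200.
Substituting X: (-10368)h + (414464) = 3200, so h = 119/3.

119/3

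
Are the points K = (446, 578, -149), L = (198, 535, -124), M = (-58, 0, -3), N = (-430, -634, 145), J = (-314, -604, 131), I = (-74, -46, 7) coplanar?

No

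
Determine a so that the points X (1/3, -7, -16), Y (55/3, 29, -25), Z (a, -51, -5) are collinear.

Collinearity requires XY × XZ = 0; each component is linear in a.
The y-component gives (-9)a + (-195) = 0, so a = -65/3.
The remaining components then also vanish.

-65/3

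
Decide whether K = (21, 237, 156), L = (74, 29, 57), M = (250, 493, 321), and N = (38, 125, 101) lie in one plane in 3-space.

Yes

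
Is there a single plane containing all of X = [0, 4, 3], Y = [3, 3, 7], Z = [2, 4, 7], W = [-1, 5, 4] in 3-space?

No

The four points are coplanar iff the 3×3 determinant with rows XY, XZ, XW is zero.
Rows: (3, -1, 4), (2, 0, 4), (-1, 1, 1).
Expanding along the first row: (3)(-4) − (-1)(6) + (4)(2) = 2.
Nonzero ⇒ not coplanar.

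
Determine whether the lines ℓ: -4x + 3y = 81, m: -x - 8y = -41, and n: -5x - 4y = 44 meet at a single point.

Intersecting ℓ and m: solving the 2×2 system gives (x, y) = (-15, 7).
Substitute into n: (-5)(-15) + (-4)(7) = 47.
But n requires 44 ≠ 47, so the three lines have no common point.

No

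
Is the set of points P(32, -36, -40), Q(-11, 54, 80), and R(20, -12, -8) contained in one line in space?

PQ = (-43, 90, 120), PR = (-12, 24, 32).
Comparing components 3 and 1: (120)(-12) − (-43)(32) = -64 ≠ 0, so PQ and PR are not parallel and the points are not collinear.

No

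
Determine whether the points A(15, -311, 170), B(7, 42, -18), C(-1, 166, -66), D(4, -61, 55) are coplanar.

No

A normal to the plane through A, B, C is n = AB × AC = (6368, 1120, 1832).
The plane has equation n·P = 58640. For D: n·D = 57912.
57912 ≠ 58640, so D is off the plane.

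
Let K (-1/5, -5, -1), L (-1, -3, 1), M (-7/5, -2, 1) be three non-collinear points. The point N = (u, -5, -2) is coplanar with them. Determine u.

-1/5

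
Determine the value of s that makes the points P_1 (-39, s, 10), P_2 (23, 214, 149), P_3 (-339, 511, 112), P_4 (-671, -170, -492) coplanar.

The points are coplanar iff P_1P_2 · (P_1P_3 × P_1P_4) = 0.
Expanding, this is linear in s: (206364)s + (-8873652) = 0.
So s = 43.

43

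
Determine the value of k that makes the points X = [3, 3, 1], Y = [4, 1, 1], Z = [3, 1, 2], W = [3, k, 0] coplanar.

5

The points are coplanar iff XY · (XZ × XW) = 0.
Expanding, this is linear in k: (-1)k + (5) = 0.
So k = 5.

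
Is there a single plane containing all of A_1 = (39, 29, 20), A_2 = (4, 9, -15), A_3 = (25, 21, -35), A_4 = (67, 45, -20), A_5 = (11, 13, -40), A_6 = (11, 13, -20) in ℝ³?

Yes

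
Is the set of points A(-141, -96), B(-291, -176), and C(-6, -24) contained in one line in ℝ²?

Yes

AB = (-150, -80), AC = (135, 72).
Checking proportionality: AC = -9/10·AB, so the vectors are parallel and the points are collinear.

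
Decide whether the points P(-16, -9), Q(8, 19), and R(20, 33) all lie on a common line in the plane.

Yes

PQ = (24, 28), PR = (36, 42).
Twice the signed area of △PQR is (24)(42) − (28)(36) = 0.
The triangle is degenerate (zero area), so the points are collinear.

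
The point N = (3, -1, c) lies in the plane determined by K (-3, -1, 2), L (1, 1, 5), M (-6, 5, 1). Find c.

A normal to the plane is n = KL × KM = (-20, -5, 30).
N lies in the plane iff n · KN = 0.
This gives (30)c + (-180) = 0, so c = 6.

6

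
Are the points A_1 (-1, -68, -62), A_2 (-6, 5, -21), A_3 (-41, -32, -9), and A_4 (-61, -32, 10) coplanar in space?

The four points are coplanar iff the 3×3 determinant with rows A_1A_2, A_1A_3, A_1A_4 is zero.
Rows: (-5, 73, 41), (-40, 36, 53), (-60, 36, 72).
Expanding along the first row: (-5)(684) − (73)(300) + (41)(720) = 4200.
Nonzero ⇒ not coplanar.

No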